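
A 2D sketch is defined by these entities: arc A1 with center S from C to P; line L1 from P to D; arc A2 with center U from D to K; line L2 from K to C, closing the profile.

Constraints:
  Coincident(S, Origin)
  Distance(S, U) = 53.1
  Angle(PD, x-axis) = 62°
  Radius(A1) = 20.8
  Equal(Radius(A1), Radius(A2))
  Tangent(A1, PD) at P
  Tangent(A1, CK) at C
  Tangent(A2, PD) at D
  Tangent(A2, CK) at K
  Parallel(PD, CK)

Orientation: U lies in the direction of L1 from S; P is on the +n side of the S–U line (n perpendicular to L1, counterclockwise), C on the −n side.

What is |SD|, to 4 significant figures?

57.03

The slot axis is L1's direction at 62.0°, so u = (cos 62.0°, sin 62.0°) = (0.4695, 0.8829) and n = (−sin 62.0°, cos 62.0°) = (-0.8829, 0.4695). S is at the origin and U lies 53.1 along u from S, so U = 53.1·u = (24.93, 46.88). Tangency of A1 to both parallel lines with radius 20.8 puts P and C at S ± 20.8·n: P = (-18.37, 9.765), C = (18.37, -9.765). Equal radii place D and K the same way about U: D = U + 20.8·n = (6.564, 56.65), K = U − 20.8·n = (43.29, 37.12). Then |SD| = |D − S| = 57.03.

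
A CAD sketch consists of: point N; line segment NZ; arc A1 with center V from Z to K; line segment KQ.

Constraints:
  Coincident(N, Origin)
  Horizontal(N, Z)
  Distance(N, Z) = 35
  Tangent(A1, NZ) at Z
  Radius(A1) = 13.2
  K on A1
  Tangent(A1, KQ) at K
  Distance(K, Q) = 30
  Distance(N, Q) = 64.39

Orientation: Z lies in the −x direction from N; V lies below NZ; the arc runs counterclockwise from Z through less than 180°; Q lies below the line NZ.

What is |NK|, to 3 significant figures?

50.1

N is at the origin; NZ is horizontal with |NZ| = 35.0 and Z on the −x side, so Z = (-35.0, 0.00). Tangency of A1 to NZ means the radius VZ is perpendicular to NZ, so V = Z + (0, -13.2) = (-35.0, -13.2). Since VK ⟂ KQ (tangency), |VQ| = √(13.2² + 30.0²) = 32.8 regardless of where K sits on A1. So Q lies on both circle(N, 64.39) and circle(V, 32.8); the below-NZ intersection is Q = (-47.5, -43.5). K is the foot of the tangent from Q: K = (-48.2, -13.5).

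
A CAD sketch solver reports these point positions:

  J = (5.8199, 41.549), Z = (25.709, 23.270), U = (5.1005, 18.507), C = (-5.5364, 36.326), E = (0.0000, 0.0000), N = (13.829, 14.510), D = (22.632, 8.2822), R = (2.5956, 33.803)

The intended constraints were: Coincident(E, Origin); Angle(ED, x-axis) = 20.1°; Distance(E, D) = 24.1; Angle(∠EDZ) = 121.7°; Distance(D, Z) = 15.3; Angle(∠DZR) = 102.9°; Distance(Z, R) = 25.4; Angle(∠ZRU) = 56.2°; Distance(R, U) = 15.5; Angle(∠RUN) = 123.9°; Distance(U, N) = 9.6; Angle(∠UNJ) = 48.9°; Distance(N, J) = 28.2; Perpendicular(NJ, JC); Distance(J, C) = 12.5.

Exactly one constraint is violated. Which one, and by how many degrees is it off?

Perpendicular(NJ, JC) — off by 8.20°.

E = (0.00, 0.00) ✓; ED at 20.10° ✓; |ED| = 24.10 ✓; ∠EDZ = 121.7° ✓; |DZ| = 15.30 ✓; ∠DZR = 102.9° ✓; |ZR| = 25.40 ✓; ∠ZRU = 56.20° ✓; |RU| = 15.50 ✓; ∠RUN = 123.9° ✓; |UN| = 9.600 ✓; ∠UNJ = 48.90° ✓; |NJ| = 28.20 ✓; ∠(NJ, JC) = 98.20° ✗; |JC| = 12.50 ✓.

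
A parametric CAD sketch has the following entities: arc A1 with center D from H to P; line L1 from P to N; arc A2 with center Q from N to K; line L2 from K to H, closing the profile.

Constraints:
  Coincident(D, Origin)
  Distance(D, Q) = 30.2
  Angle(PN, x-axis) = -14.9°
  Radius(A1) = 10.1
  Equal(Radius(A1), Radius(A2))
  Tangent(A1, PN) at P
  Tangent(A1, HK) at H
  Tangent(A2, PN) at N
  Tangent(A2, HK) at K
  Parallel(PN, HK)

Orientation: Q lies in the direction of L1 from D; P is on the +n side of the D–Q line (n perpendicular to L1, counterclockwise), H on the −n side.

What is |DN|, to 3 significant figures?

31.8

The slot axis is L1's direction at -14.9°, so u = (cos -14.9°, sin -14.9°) = (0.966, -0.257) and n = (−sin -14.9°, cos -14.9°) = (0.257, 0.966). D is at the origin and Q lies 30.2 along u from D, so Q = 30.2·u = (29.2, -7.77). Tangency of A1 to both parallel lines with radius 10.1 puts P and H at D ± 10.1·n: P = (2.60, 9.76), H = (-2.60, -9.76). Equal radii place N and K the same way about Q: N = Q + 10.1·n = (31.8, 1.99), K = Q − 10.1·n = (26.6, -17.5). Then |DN| = |N − D| = 31.8.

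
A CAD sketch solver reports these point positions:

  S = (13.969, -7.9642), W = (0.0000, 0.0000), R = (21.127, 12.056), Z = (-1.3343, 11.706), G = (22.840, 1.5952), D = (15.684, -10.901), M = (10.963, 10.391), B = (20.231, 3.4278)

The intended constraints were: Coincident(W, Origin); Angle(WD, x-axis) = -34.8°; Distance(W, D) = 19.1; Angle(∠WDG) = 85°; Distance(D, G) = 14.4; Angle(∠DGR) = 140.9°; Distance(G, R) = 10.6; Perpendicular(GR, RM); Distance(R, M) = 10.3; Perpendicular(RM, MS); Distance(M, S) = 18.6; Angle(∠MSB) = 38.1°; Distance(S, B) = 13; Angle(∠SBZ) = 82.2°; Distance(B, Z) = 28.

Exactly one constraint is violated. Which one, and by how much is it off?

Distance(B, Z) = 28 — off by 4.90.

W = (0.00, 0.00) ✓; WD at -34.80° ✓; |WD| = 19.10 ✓; ∠WDG = 85.00° ✓; |DG| = 14.40 ✓; ∠DGR = 140.9° ✓; |GR| = 10.60 ✓; ∠(GR, RM) = 90.00° ✓; |RM| = 10.30 ✓; ∠(RM, MS) = 90.00° ✓; |MS| = 18.60 ✓; ∠MSB = 38.10° ✓; |SB| = 13.00 ✓; ∠SBZ = 82.20° ✓; |BZ| = 23.10 ✗.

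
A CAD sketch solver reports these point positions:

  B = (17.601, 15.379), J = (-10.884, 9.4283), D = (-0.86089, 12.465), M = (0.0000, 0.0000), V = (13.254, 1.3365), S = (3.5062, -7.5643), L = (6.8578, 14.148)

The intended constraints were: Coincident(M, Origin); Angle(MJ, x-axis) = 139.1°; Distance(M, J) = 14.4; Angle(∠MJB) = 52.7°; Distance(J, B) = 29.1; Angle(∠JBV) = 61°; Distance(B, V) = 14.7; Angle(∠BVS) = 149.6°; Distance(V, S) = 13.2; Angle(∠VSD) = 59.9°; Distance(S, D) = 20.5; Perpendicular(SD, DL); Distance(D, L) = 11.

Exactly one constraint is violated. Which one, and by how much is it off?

Distance(D, L) = 11 — off by 3.10.

M = (0.00, 0.00) ✓; MJ at 139.1° ✓; |MJ| = 14.40 ✓; ∠MJB = 52.70° ✓; |JB| = 29.10 ✓; ∠JBV = 61.00° ✓; |BV| = 14.70 ✓; ∠BVS = 149.6° ✓; |VS| = 13.20 ✓; ∠VSD = 59.90° ✓; |SD| = 20.50 ✓; ∠(SD, DL) = 90.00° ✓; |DL| = 7.900 ✗.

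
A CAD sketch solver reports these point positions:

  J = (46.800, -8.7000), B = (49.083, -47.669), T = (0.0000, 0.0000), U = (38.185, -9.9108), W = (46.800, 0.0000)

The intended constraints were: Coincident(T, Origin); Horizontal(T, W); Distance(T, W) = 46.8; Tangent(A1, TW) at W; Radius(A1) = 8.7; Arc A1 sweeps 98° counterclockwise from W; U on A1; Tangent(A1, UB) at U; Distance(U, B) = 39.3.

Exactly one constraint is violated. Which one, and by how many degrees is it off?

Tangent(A1, UB) at U — off by 8.10°.

T = (0.00, 0.00) ✓; T.y = 0.00, W.y = 0.00 ✓; |TW| = 46.80 ✓; ∠(JW, WT) = 90.00° ✓; |JW| = 8.700 ✓; bearing(J→U) − bearing(J→W) = 98.00° ✓; |JU| = 8.700 ✓; ∠(JU, UB) = 81.90° ✗; |UB| = 39.30 ✓.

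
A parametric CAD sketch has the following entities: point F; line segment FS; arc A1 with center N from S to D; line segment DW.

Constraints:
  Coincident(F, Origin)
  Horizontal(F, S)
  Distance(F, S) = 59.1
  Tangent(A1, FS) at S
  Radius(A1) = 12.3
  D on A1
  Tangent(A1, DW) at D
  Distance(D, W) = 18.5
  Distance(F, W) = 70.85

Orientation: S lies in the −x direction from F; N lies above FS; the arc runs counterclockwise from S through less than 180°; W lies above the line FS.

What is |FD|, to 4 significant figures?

53.83

F is at the origin; F and S share the same y with |FS| = 59.1 and S on the −x side, so S = (-59.10, 0.000). Tangency of A1 to FS means the radius NS is perpendicular to FS, so N = S + (0, 12.3) = (-59.10, 12.30). Since ND ⟂ DW (tangency), |NW| = √(12.3² + 18.5²) = 22.22 regardless of where D sits on A1. So W lies on both circle(F, 70.85) and circle(N, 22.22); the above-FS intersection is W = (-61.98, 34.33). D is the foot of the tangent from W: D = (-49.83, 20.38).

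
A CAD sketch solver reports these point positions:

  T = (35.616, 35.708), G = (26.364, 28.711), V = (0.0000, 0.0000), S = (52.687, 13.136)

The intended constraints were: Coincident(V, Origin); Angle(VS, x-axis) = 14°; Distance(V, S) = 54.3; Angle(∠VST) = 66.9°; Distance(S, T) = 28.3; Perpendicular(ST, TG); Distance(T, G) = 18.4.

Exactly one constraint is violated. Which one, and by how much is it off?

Distance(T, G) = 18.4 — off by 6.80.

V = (0.00, 0.00) ✓; VS at 14.00° ✓; |VS| = 54.30 ✓; ∠VST = 66.90° ✓; |ST| = 28.30 ✓; ∠(ST, TG) = 90.00° ✓; |TG| = 11.60 ✗.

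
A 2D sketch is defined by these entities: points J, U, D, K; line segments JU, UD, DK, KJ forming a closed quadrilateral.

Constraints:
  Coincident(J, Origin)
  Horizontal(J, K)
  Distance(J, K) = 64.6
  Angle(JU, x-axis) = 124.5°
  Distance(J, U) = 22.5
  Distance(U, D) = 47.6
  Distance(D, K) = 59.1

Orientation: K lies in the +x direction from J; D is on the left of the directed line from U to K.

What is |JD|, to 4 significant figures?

52.54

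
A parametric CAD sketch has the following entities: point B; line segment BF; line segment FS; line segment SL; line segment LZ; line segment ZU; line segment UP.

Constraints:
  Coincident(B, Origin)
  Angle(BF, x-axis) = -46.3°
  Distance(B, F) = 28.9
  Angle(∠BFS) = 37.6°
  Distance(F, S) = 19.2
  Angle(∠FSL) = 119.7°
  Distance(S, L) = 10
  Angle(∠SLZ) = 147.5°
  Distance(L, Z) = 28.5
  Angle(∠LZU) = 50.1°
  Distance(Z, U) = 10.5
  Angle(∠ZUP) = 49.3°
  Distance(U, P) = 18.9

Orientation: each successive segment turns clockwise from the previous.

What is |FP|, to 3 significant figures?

43.8

∠LZU = 50.1° gives ZU at -51.4° from the x-axis; with |ZU| = 10.5, U = (9.64, 11.1). ∠ZUP = 49.3° gives UP at 178° from the x-axis; with |UP| = 18.9, P = (-9.25, 11.8). Then |FP| = |P − F| = 43.8.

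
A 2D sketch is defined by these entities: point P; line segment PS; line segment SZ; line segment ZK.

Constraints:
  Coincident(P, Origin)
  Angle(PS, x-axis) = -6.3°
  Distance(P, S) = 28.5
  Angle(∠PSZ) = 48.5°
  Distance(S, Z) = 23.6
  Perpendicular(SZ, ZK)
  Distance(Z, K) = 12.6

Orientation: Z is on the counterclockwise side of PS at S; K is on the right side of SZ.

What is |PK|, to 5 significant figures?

34.271

P is at the origin; PS runs at -6.3° with length 28.5, so S = 28.5·(cos -6.3°, sin -6.3°) = (28.328, -3.1274). ∠PSZ = 48.5°, so SZ runs at -6.3° + (180° − 48.5°) = 125.20° from the x-axis; with |SZ| = 23.6, Z = S + 23.6·(cos 125.20°, sin 125.20°) = (14.724, 16.157). SZ is perpendicular to ZK; with |ZK| = 12.6 on the right of SZ, K = Z + 12.6·(0.81714, 0.57643) = (25.020, 23.420). Then |PK| = |K − P| = 34.271.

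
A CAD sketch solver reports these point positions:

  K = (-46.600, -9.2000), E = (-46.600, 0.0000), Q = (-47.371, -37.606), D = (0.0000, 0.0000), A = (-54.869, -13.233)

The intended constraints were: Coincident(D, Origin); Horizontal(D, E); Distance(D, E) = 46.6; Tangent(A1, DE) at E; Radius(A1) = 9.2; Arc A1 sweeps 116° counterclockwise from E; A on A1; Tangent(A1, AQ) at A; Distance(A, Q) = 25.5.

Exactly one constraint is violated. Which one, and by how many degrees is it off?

Tangent(A1, AQ) at A — off by 8.90°.

D = (0.00, 0.00) ✓; D.y = 0.00, E.y = 0.00 ✓; |DE| = 46.60 ✓; ∠(KE, ED) = 90.00° ✓; |KE| = 9.200 ✓; bearing(K→A) − bearing(K→E) = 116.0° ✓; |KA| = 9.200 ✓; ∠(KA, AQ) = 98.90° ✗; |AQ| = 25.50 ✓.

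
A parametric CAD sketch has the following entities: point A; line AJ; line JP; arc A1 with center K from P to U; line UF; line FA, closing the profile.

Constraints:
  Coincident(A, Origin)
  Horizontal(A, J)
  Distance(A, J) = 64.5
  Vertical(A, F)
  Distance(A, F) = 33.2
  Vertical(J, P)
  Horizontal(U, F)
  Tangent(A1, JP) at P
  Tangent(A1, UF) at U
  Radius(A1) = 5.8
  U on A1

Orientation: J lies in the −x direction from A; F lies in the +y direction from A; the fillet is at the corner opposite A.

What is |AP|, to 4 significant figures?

70.08

A is at the origin; AJ is horizontal with |AJ| = 64.5 and J on the −x side, so J = (-64.50, 0.000). AF is vertical with |AF| = 33.2 and F on the +y side, so F = (0.000, 33.20). The virtual corner opposite A is at (-64.50, 33.20). Since A1 is tangent to JP there, KP ⟂ JP and since A1 is tangent to UF there, KU ⟂ UF, with radius 5.8, so the center K sits 5.8 in from both sides at K = (-58.70, 27.40). That places the tangent points at P = (-64.50, 27.40) on JP and U = (-58.70, 33.20) on UF. Then |AP| = |P − A| = 70.08.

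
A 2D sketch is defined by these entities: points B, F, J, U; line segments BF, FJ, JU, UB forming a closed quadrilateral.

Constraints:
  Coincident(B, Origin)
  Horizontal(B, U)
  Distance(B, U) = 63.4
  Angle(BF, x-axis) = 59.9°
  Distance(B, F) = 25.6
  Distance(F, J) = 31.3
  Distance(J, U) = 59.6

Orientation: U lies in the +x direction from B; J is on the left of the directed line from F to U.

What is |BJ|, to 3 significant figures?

56.9

B is at the origin; B and U share the same y with |BU| = 63.4 and U in +x, so U = (63.4, 0). BF runs at 59.9° with |BF| = 25.6, so F = (12.8, 22.1). J is determined by |FJ| = 31.3 and |JU| = 59.6 together: it lies at the intersection of circle(F, 31.3) and circle(U, 59.6). With |FU| = 55.2, the foot of the radical line on FU is 4.30 from F and the perpendicular offset is √(31.3² − 4.30²) = 31.0. Taking the left-of-FU solution: J = (29.2, 48.8).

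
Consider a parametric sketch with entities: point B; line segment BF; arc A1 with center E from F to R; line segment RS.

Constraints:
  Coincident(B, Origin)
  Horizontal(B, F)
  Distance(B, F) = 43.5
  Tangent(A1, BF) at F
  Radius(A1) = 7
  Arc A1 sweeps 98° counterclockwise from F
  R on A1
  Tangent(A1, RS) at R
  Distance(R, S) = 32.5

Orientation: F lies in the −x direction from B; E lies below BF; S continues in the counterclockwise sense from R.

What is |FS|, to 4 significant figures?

40.23

B is at the origin; BF is horizontal with |BF| = 43.5 and F on the −x side, so F = (-43.50, 0.000). The tangent condition forces EF to be normal to BF, so E = F + (0, -7) = (-43.50, -7.000). On A1, F sits at bearing 90° from E; a 98° counterclockwise sweep puts R at bearing 188°, so R = E + 7.0·(cos 188°, sin 188°) = (-50.43, -7.974). A1 meets RS tangentially, so ER is at right angles to RS, so RS runs along (−sin 188°, cos 188°); with |RS| = 32.5, S = (-45.91, -40.16). Then |FS| = |S − F| = 40.23.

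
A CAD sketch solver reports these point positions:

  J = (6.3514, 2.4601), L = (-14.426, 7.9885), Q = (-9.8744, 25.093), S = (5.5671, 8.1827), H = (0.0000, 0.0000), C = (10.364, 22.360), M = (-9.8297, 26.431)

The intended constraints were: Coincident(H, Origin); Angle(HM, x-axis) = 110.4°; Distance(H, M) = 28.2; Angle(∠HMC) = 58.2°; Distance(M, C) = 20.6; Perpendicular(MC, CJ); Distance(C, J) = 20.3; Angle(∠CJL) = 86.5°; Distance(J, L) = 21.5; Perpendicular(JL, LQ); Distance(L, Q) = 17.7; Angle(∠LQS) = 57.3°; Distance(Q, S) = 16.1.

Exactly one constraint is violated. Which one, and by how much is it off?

Distance(Q, S) = 16.1 — off by 6.80.

H = (0.00, 0.00) ✓; HM at 110.4° ✓; |HM| = 28.20 ✓; ∠HMC = 58.20° ✓; |MC| = 20.60 ✓; ∠(MC, CJ) = 90.00° ✓; |CJ| = 20.30 ✓; ∠CJL = 86.50° ✓; |JL| = 21.50 ✓; ∠(JL, LQ) = 90.00° ✓; |LQ| = 17.70 ✓; ∠LQS = 57.30° ✓; |QS| = 22.90 ✗.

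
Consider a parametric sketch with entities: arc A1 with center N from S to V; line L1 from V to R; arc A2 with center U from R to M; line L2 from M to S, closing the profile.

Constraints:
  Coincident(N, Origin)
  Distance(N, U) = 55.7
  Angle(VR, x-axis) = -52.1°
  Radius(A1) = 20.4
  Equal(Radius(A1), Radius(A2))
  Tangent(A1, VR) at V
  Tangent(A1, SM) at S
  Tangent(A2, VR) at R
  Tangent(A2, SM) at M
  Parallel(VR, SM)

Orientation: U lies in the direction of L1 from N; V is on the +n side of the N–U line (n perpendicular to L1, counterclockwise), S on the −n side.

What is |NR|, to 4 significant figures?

59.32

The slot axis is L1's direction at -52.1°, so u = (cos -52.1°, sin -52.1°) = (0.6143, -0.7891) and n = (−sin -52.1°, cos -52.1°) = (0.7891, 0.6143). N is at the origin and U lies 55.7 along u from N, so U = 55.7·u = (34.22, -43.95). Tangency of A1 to both parallel lines with radius 20.4 puts V and S at N ± 20.4·n: V = (16.10, 12.53), S = (-16.10, -12.53). Equal radii place R and M the same way about U: R = U + 20.4·n = (50.31, -31.42), M = U − 20.4·n = (18.12, -56.48). Then |NR| = |R − N| = 59.32.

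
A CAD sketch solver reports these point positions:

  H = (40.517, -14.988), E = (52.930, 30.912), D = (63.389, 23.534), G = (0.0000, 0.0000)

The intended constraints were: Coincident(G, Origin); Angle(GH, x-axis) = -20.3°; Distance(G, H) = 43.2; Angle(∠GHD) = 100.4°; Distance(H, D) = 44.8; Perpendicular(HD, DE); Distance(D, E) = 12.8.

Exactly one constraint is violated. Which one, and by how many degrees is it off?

Perpendicular(HD, DE) — off by 4.50°.

G = (0.00, 0.00) ✓; GH at -20.30° ✓; |GH| = 43.20 ✓; ∠GHD = 100.4° ✓; |HD| = 44.80 ✓; ∠(HD, DE) = 85.50° ✗; |DE| = 12.80 ✓.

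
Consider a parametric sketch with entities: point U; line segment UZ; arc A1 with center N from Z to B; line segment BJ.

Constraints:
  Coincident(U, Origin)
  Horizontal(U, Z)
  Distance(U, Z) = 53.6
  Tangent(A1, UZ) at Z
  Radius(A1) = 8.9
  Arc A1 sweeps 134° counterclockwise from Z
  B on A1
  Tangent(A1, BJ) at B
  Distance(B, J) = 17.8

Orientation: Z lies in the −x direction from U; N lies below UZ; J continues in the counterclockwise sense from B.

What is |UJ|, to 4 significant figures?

55.20

On A1, Z sits at bearing 90° from N; a 134° counterclockwise sweep puts B at bearing 224°, so B = N + 8.9·(cos 224°, sin 224°) = (-60.00, -15.08). Since A1 is tangent to BJ there, NB ⟂ BJ, so BJ runs along (−sin 224°, cos 224°); with |BJ| = 17.8, J = (-47.64, -27.89). Then |UJ| = |J − U| = 55.20.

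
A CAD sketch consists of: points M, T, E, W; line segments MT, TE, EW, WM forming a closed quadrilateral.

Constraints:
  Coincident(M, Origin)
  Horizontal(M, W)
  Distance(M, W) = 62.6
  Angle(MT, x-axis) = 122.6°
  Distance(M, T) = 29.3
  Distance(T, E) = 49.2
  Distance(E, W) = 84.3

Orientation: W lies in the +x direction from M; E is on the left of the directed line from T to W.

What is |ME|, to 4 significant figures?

67.10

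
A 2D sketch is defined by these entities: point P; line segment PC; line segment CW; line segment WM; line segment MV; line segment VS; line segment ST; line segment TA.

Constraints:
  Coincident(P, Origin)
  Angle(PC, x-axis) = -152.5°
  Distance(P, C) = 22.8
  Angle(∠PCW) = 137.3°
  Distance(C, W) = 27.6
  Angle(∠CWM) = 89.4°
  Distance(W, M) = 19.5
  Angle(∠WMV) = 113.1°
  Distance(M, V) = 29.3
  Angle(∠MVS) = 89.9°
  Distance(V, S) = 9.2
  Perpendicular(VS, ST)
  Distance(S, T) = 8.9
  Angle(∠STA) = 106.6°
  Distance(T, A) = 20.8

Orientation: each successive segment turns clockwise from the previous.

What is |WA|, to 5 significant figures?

36.236

VS is perpendicular to ST, so ST runs at -172.80°; with |ST| = 8.9, T = (-20.163, 8.9519). ∠STA = 106.6° gives TA at 113.80° from the x-axis; with |TA| = 20.8, A = (-28.557, 27.983). Then |WA| = |A − W| = 36.236.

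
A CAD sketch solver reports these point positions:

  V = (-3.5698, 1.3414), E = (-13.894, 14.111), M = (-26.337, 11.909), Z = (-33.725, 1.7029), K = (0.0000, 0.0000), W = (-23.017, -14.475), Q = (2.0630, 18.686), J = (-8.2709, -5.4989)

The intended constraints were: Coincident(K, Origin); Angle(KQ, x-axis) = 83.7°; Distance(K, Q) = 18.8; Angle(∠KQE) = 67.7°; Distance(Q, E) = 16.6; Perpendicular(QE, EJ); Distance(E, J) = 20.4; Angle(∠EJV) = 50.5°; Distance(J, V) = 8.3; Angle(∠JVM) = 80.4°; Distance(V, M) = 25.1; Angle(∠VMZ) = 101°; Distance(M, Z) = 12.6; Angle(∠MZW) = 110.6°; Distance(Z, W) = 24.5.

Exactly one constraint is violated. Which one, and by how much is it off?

Distance(Z, W) = 24.5 — off by 5.10.

K = (0.00, 0.00) ✓; KQ at 83.70° ✓; |KQ| = 18.80 ✓; ∠KQE = 67.70° ✓; |QE| = 16.60 ✓; ∠(QE, EJ) = 90.00° ✓; |EJ| = 20.40 ✓; ∠EJV = 50.50° ✓; |JV| = 8.300 ✓; ∠JVM = 80.40° ✓; |VM| = 25.10 ✓; ∠VMZ = 101.0° ✓; |MZ| = 12.60 ✓; ∠MZW = 110.6° ✓; |ZW| = 19.40 ✗.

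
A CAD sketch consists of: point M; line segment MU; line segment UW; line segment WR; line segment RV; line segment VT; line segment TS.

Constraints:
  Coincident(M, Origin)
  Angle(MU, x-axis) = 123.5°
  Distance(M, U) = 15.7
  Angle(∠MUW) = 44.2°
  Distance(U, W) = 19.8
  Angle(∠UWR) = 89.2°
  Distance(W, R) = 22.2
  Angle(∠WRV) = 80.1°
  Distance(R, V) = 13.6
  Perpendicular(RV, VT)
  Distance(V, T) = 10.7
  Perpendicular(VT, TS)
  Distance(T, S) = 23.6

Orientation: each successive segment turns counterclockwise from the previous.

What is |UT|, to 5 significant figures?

12.235

M is at the origin; MU runs at 123.5° with length 15.7, so U = (-8.6654, 13.092). ∠MUW = 44.2° gives UW at -100.70° from the x-axis; with |UW| = 19.8, W = (-12.342, -6.3637). ∠UWR = 89.2° gives WR at -9.9000° from the x-axis; with |WR| = 22.2, R = (9.5278, -10.181). ∠WRV = 80.1° gives RV at 90.000° from the x-axis; with |RV| = 13.6, V = (9.5278, 3.4194). RV is perpendicular to VT, so VT runs at -180.00°; with |VT| = 10.7, T = (-1.1722, 3.4194). Then |UT| = |T − U| = 12.235.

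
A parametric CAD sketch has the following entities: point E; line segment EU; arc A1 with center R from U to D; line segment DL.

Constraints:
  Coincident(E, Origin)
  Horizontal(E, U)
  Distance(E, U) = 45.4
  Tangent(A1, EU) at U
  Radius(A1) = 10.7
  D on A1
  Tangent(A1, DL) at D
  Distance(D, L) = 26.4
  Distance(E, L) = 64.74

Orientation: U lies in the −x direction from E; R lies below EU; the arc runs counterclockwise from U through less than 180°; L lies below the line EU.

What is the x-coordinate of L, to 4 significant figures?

-52.14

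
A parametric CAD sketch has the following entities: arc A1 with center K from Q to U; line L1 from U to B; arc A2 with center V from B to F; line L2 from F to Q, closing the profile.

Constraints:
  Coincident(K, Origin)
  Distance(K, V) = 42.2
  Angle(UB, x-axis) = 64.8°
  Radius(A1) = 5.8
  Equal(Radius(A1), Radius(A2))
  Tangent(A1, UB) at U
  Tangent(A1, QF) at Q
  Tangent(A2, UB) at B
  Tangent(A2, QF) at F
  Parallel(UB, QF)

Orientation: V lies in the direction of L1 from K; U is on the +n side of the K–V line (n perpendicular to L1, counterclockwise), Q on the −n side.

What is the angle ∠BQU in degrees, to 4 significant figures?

74.63°

The slot axis is L1's direction at 64.8°, so u = (cos 64.8°, sin 64.8°) = (0.4258, 0.9048) and n = (−sin 64.8°, cos 64.8°) = (-0.9048, 0.4258). K is at the origin and V lies 42.2 along u from K, so V = 42.2·u = (17.97, 38.18). Tangency of A1 to both parallel lines with radius 5.8 puts U and Q at K ± 5.8·n: U = (-5.248, 2.470), Q = (5.248, -2.470). Equal radii place B and F the same way about V: B = V + 5.8·n = (12.72, 40.65), F = V − 5.8·n = (23.22, 35.71). Then cos ∠BQU = QB·QU / (|QB||QU|), giving 74.63°.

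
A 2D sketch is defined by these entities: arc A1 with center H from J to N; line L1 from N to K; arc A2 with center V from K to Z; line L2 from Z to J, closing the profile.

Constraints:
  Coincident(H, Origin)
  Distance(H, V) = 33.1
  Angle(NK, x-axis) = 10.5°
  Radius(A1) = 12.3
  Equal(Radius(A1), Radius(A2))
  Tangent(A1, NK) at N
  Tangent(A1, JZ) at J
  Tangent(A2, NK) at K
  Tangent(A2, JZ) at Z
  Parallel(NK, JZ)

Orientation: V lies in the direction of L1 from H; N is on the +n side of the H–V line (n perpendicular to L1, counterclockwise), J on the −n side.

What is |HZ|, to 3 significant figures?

35.3

Tangency of A1 to both parallel lines with radius 12.3 puts N and J at H ± 12.3·n: N = (-2.24, 12.1), J = (2.24, -12.1). Equal radii place K and Z the same way about V: K = V + 12.3·n = (30.3, 18.1), Z = V − 12.3·n = (34.8, -6.06). Then |HZ| = |Z − H| = 35.3.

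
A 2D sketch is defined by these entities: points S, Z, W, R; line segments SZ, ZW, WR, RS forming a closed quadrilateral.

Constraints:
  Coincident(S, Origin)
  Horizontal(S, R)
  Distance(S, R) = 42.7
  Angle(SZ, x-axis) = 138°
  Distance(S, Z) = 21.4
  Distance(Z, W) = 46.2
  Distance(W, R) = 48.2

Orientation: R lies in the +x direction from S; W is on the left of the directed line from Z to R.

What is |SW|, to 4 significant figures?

47.43

S is at the origin; S and R share the same y with |SR| = 42.7 and R in +x, so R = (42.7, 0). SZ runs at 138.0° with |SZ| = 21.4, so Z = (-15.90, 14.32). W is determined by |ZW| = 46.2 and |WR| = 48.2 together: it lies at the intersection of circle(Z, 46.2) and circle(R, 48.2). With |ZR| = 60.33, the foot of the radical line on ZR is 28.60 from Z and the perpendicular offset is √(46.2² − 28.60²) = 36.28. Taking the left-of-ZR solution: W = (20.49, 42.78).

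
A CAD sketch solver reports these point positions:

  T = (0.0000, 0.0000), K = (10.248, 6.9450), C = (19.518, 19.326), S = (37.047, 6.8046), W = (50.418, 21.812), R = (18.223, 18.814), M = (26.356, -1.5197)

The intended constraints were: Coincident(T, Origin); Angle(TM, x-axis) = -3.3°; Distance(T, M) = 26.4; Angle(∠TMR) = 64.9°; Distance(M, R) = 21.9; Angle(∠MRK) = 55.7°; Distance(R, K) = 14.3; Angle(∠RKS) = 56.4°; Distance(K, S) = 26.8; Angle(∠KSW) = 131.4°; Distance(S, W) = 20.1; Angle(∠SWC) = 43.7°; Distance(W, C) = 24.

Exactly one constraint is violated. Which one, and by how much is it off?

Distance(W, C) = 24 — off by 7.00.

T = (0.00, 0.00) ✓; TM at -3.300° ✓; |TM| = 26.40 ✓; ∠TMR = 64.90° ✓; |MR| = 21.90 ✓; ∠MRK = 55.70° ✓; |RK| = 14.30 ✓; ∠RKS = 56.40° ✓; |KS| = 26.80 ✓; ∠KSW = 131.4° ✓; |SW| = 20.10 ✓; ∠SWC = 43.70° ✓; |WC| = 31.00 ✗.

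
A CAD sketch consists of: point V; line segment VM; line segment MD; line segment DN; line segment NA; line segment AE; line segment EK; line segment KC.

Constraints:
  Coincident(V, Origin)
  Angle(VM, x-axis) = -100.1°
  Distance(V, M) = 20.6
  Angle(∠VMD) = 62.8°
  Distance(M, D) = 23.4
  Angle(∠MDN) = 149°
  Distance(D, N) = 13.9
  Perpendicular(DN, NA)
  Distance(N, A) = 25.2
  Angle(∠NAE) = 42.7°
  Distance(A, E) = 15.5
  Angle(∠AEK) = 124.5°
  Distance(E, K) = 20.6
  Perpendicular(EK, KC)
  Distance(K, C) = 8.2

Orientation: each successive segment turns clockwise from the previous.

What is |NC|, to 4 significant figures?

4.910

V is at the origin; VM runs at -100.1° with length 20.6, so M = (-3.613, -20.28). ∠VMD = 62.8° gives MD at 142.7° from the x-axis; with |MD| = 23.4, D = (-22.23, -6.101). ∠MDN = 149.0° gives DN at 111.7° from the x-axis; with |DN| = 13.9, N = (-27.37, 6.814). The perpendicularity gives NA at right angles to DN, so NA runs at 21.70°; with |NA| = 25.2, A = (-3.952, 16.13). ∠NAE = 42.7° gives AE at -115.6° from the x-axis; with |AE| = 15.5, E = (-10.65, 2.154). ∠AEK = 124.5° gives EK at -171.1° from the x-axis; with |EK| = 20.6, K = (-31.00, -1.034). EK ⟂ KC, so KC runs at 98.90°; with |KC| = 8.2, C = (-32.27, 7.068). Then |NC| = |C − N| = 4.910.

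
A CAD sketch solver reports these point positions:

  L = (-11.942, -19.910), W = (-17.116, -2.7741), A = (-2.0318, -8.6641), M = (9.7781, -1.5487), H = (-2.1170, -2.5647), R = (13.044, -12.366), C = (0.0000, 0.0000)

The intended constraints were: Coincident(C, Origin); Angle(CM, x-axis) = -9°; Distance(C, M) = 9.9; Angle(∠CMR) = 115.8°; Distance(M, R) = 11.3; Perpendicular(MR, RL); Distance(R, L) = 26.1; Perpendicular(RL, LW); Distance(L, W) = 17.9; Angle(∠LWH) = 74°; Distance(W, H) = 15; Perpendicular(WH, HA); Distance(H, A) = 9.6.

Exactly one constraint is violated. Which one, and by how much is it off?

Distance(H, A) = 9.6 — off by 3.50.

C = (0.00, 0.00) ✓; CM at -9.000° ✓; |CM| = 9.900 ✓; ∠CMR = 115.8° ✓; |MR| = 11.30 ✓; ∠(MR, RL) = 90.00° ✓; |RL| = 26.10 ✓; ∠(RL, LW) = 90.00° ✓; |LW| = 17.90 ✓; ∠LWH = 74.00° ✓; |WH| = 15.00 ✓; ∠(WH, HA) = 90.00° ✓; |HA| = 6.100 ✗.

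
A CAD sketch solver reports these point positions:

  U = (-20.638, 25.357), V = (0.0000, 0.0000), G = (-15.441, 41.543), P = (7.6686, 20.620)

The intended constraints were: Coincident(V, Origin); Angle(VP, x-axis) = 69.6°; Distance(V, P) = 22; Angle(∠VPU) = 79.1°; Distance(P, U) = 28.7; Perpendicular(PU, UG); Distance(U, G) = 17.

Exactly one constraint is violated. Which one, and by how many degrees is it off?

Perpendicular(PU, UG) — off by 8.30°.

V = (0.00, 0.00) ✓; VP at 69.60° ✓; |VP| = 22.00 ✓; ∠VPU = 79.10° ✓; |PU| = 28.70 ✓; ∠(PU, UG) = 98.30° ✗; |UG| = 17.00 ✓.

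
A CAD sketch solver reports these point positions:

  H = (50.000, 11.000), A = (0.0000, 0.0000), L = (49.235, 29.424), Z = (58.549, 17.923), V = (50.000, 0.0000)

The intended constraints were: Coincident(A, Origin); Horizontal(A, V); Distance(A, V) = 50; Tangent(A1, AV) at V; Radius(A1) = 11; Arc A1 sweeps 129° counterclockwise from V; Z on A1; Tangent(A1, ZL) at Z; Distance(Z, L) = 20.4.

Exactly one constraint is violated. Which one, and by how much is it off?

Distance(Z, L) = 20.4 — off by 5.60.

A = (0.00, 0.00) ✓; A.y = 0.00, V.y = 0.00 ✓; |AV| = 50.00 ✓; ∠(HV, VA) = 90.00° ✓; |HV| = 11.00 ✓; bearing(H→Z) − bearing(H→V) = 129.0° ✓; |HZ| = 11.00 ✓; ∠(HZ, ZL) = 90.00° ✓; |ZL| = 14.80 ✗.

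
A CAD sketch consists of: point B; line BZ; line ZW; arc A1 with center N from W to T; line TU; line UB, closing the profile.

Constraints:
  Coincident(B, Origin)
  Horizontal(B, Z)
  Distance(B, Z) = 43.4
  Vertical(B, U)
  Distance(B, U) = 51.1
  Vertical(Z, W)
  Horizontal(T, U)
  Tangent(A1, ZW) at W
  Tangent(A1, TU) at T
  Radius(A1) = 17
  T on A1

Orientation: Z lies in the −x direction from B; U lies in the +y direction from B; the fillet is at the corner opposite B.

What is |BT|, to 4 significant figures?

57.52

The virtual corner opposite B is at (-43.40, 51.10). Since A1 is tangent to ZW there, NW ⟂ ZW and since A1 is tangent to TU there, NT ⟂ TU, with radius 17.0, so the center N sits 17.0 in from both sides at N = (-26.40, 34.10). That places the tangent points at W = (-43.40, 34.10) on ZW and T = (-26.40, 51.10) on TU. Then |BT| = |T − B| = 57.52.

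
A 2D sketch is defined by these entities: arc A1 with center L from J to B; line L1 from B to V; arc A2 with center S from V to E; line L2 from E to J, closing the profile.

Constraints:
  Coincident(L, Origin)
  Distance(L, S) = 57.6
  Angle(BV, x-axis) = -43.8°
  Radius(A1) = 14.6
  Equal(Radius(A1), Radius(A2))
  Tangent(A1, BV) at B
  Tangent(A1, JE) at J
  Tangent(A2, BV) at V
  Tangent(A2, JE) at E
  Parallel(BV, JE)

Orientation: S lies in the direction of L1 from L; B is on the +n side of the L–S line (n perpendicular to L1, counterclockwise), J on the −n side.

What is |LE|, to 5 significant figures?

59.422

The slot axis is L1's direction at -43.8°, so u = (cos -43.8°, sin -43.8°) = (0.72176, -0.69214) and n = (−sin -43.8°, cos -43.8°) = (0.69214, 0.72176). L is at the origin and S lies 57.6 along u from L, so S = 57.6·u = (41.573, -39.867). Tangency of A1 to both parallel lines with radius 14.6 puts B and J at L ± 14.6·n: B = (10.105, 10.538), J = (-10.105, -10.538). Equal radii place V and E the same way about S: V = S + 14.6·n = (51.679, -29.330), E = S − 14.6·n = (31.468, -50.405). Then |LE| = |E − L| = 59.422.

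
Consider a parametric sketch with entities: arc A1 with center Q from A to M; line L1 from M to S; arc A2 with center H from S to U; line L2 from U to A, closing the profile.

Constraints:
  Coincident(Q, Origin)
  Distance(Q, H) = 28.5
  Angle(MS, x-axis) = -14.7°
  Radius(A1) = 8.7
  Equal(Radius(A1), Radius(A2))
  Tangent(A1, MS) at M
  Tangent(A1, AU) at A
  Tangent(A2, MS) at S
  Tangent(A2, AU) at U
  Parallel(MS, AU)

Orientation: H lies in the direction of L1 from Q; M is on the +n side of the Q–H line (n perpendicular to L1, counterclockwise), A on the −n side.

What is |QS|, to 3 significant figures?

29.8

The slot axis is L1's direction at -14.7°, so u = (cos -14.7°, sin -14.7°) = (0.967, -0.254) and n = (−sin -14.7°, cos -14.7°) = (0.254, 0.967). Q is at the origin and H lies 28.5 along u from Q, so H = 28.5·u = (27.6, -7.23). Tangency of A1 to both parallel lines with radius 8.7 puts M and A at Q ± 8.7·n: M = (2.21, 8.42), A = (-2.21, -8.42). Equal radii place S and U the same way about H: S = H + 8.7·n = (29.8, 1.18), U = H − 8.7·n = (25.4, -15.6). Then |QS| = |S − Q| = 29.8.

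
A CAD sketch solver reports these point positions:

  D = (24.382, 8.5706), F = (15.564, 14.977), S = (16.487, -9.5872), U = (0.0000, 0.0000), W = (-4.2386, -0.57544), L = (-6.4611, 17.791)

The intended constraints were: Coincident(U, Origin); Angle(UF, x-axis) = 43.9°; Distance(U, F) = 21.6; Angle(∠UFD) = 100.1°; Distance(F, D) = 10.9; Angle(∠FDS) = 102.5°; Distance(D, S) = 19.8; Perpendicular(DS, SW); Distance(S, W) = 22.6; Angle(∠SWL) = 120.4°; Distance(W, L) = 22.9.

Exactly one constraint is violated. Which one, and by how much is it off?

Distance(W, L) = 22.9 — off by 4.40.

U = (0.00, 0.00) ✓; UF at 43.90° ✓; |UF| = 21.60 ✓; ∠UFD = 100.1° ✓; |FD| = 10.90 ✓; ∠FDS = 102.5° ✓; |DS| = 19.80 ✓; ∠(DS, SW) = 90.00° ✓; |SW| = 22.60 ✓; ∠SWL = 120.4° ✓; |WL| = 18.50 ✗.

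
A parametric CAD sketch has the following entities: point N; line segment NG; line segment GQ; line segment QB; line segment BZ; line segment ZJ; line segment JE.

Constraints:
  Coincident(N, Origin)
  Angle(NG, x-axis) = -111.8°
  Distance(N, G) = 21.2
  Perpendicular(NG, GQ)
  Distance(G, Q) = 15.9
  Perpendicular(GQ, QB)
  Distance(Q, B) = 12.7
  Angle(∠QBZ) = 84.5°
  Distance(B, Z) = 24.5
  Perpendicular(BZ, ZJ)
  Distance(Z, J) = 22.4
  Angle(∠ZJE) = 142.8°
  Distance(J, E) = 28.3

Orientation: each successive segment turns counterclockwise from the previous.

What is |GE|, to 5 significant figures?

35.175

N is at the origin; NG runs at -111.8° with length 21.2, so G = (-7.8730, -19.684). NG is perpendicular to GQ, so GQ runs at -21.800°; with |GQ| = 15.9, Q = (6.8899, -25.589). GQ ⟂ QB, so QB runs at 68.200°; with |QB| = 12.7, B = (11.606, -13.797). ∠QBZ = 84.5° gives BZ at 163.70° from the x-axis; with |BZ| = 24.5, Z = (-11.909, -6.9205). The perpendicularity gives ZJ at right angles to BZ, so ZJ runs at -106.30°; with |ZJ| = 22.4, J = (-18.196, -28.420). ∠ZJE = 142.8° gives JE at -69.100° from the x-axis; with |JE| = 28.3, E = (-8.1002, -54.858). Then |GE| = |E − G| = 35.175.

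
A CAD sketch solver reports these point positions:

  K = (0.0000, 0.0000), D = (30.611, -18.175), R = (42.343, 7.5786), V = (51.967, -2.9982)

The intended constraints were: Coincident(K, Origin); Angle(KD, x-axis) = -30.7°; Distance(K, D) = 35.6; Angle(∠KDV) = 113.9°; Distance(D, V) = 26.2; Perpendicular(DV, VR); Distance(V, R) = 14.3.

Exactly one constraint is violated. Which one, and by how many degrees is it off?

Perpendicular(DV, VR) — off by 6.90°.

K = (0.00, 0.00) ✓; KD at -30.70° ✓; |KD| = 35.60 ✓; ∠KDV = 113.9° ✓; |DV| = 26.20 ✓; ∠(DV, VR) = 96.90° ✗; |VR| = 14.30 ✓.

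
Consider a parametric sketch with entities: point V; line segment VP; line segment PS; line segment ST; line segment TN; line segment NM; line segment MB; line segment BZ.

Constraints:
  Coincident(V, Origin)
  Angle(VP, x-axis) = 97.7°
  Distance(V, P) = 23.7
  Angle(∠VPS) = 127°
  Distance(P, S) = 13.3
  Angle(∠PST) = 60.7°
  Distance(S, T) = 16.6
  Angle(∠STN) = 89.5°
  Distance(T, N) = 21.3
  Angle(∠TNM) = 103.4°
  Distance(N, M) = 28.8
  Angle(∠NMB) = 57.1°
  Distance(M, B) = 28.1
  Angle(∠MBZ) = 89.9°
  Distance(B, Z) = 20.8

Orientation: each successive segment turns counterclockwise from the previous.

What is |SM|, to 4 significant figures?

30.08

V is at the origin; VP runs at 97.7° with length 23.7, so P = (-3.175, 23.49). ∠VPS = 127.0° gives PS at 150.7° from the x-axis; with |PS| = 13.3, S = (-14.77, 30.00). ∠PST = 60.7° gives ST at -90.00° from the x-axis; with |ST| = 16.6, T = (-14.77, 13.40). ∠STN = 89.5° gives TN at 0.5000° from the x-axis; with |TN| = 21.3, N = (6.525, 13.58). ∠TNM = 103.4° gives NM at 77.10° from the x-axis; with |NM| = 28.8, M = (12.95, 41.65). Then |SM| = |M − S| = 30.08.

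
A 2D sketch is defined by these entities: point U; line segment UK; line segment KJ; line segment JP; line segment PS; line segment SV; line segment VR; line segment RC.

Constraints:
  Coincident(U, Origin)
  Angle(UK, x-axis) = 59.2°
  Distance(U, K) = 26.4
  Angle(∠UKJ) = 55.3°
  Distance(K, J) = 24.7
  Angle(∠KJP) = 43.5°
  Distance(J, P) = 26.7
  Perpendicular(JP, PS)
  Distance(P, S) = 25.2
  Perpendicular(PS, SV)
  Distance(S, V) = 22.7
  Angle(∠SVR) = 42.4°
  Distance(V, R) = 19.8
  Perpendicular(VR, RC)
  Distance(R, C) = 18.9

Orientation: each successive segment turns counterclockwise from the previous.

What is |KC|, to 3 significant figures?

16.1

∠SVR = 42.4° gives VR at -82.0° from the x-axis; with |VR| = 19.8, R = (10.8, 18.3). VR is perpendicular to RC, so RC runs at 8.00°; with |RC| = 18.9, C = (29.5, 20.9). Then |KC| = |C − K| = 16.1.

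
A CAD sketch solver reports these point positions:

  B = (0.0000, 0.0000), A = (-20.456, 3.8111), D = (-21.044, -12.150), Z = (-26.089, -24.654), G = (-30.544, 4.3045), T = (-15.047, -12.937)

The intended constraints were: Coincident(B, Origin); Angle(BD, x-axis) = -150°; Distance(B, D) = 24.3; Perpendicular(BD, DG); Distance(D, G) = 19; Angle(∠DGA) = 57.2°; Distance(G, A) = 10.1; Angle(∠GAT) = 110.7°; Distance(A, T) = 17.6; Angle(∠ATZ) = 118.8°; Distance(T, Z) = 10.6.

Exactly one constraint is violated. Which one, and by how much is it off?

Distance(T, Z) = 10.6 — off by 5.50.

B = (0.00, 0.00) ✓; BD at -150.0° ✓; |BD| = 24.30 ✓; ∠(BD, DG) = 90.00° ✓; |DG| = 19.00 ✓; ∠DGA = 57.20° ✓; |GA| = 10.10 ✓; ∠GAT = 110.7° ✓; |AT| = 17.60 ✓; ∠ATZ = 118.8° ✓; |TZ| = 16.10 ✗.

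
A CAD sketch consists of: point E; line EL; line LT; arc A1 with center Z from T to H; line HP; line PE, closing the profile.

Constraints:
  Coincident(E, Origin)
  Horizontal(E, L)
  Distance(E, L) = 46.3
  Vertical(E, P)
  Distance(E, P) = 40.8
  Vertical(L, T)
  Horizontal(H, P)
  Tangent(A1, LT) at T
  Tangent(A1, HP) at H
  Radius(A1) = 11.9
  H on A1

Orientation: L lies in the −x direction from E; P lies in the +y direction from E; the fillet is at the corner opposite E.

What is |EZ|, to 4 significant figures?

44.93

E is at the origin; EL is horizontal with |EL| = 46.3 and L on the −x side, so L = (-46.30, 0.000). EP is vertical with |EP| = 40.8 and P on the +y side, so P = (0.000, 40.80). The virtual corner opposite E is at (-46.30, 40.80). The tangent condition forces ZT to be normal to LT and tangency of A1 to HP means the radius ZH is perpendicular to HP, with radius 11.9, so the center Z sits 11.9 in from both sides at Z = (-34.40, 28.90). Then |EZ| = |Z − E| = 44.93.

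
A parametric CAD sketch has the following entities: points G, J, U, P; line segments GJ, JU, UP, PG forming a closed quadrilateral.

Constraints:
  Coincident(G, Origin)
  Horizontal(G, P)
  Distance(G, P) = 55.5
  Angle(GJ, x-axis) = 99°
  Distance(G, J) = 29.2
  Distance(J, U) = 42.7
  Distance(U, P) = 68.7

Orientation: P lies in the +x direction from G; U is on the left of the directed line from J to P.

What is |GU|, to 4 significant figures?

65.31

Checks: |JU| = 42.70 ✓; |UP| = 68.70 ✓.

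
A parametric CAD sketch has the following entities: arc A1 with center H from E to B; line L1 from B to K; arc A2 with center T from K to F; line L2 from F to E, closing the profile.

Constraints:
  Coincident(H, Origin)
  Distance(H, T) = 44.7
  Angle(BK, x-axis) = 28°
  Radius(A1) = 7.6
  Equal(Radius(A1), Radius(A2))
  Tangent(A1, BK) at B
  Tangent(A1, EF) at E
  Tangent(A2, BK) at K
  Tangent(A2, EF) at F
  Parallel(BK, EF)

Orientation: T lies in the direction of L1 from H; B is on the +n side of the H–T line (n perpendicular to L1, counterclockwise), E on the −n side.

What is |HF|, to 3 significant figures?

45.3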